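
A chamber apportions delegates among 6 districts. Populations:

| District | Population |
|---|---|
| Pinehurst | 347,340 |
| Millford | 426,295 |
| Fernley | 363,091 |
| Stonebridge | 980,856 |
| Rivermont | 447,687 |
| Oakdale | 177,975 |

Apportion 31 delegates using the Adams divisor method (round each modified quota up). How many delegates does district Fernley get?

4

Standard divisor 2743244/31 ≈ 88491.742; standard quotas: Pinehurst 3.925, Millford 4.817, Fernley 4.103, Stonebridge 11.084, Rivermont 5.059, Oakdale 2.011.
Rounding up gives 4, 5, 5, 12, 6, 3 = 35 seats, so the divisor must be adjusted.
With modified divisor 94400: modified quotas Pinehurst 3.679, Millford 4.516, Fernley 3.846, Stonebridge 10.390, Rivermont 4.742, Oakdale 1.885.
Rounding up: Pinehurst 4, Millford 5, Fernley 4, Stonebridge 11, Rivermont 5, Oakdale 2 (total 31).
Fernley receives 4.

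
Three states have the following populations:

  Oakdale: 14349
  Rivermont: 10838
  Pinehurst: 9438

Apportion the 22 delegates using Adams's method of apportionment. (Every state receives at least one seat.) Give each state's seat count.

Standard divisor 34625/22 ≈ 1573.864; standard quotas: Oakdale 9.117, Rivermont 6.886, Pinehurst 5.997.
Rounding up gives 10, 7, 6 = 23 seats, so the divisor must be adjusted.
With modified divisor 1700: modified quotas Oakdale 8.441, Rivermont 6.375, Pinehurst 5.552.
Rounding up: Oakdale 9, Rivermont 7, Pinehurst 6 (total 22).

Oakdale=9; Rivermont=7; Pinehurst=6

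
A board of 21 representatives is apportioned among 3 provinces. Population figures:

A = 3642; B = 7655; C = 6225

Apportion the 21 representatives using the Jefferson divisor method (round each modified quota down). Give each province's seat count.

A 4, B 9, C 8

Standard divisor 17522/21 ≈ 834.381; standard quotas: A 4.365, B 9.174, C 7.461.
Rounding down gives 4, 9, 7 = 20 seats, so the divisor must be adjusted.
With modified divisor 770: modified quotas A 4.730, B 9.942, C 8.084.
Rounding down: A 4, B 9, C 8 (total 21).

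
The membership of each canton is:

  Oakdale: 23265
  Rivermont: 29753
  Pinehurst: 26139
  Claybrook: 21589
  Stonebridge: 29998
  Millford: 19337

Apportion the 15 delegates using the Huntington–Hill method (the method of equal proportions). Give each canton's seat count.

With divisor 10085: modified quotas Oakdale 2.307, Rivermont 2.950, Pinehurst 2.592, Claybrook 2.141, Stonebridge 2.975, Millford 1.917.
Geometric-mean thresholds: Oakdale √(2·3)=2.449, Rivermont √(2·3)=2.449, Pinehurst √(2·3)=2.449, Claybrook √(2·3)=2.449, Stonebridge √(2·3)=2.449, Millford √(1·2)=1.414.
Each quota rounded against its threshold gives Oakdale 2, Rivermont 3, Pinehurst 3, Claybrook 2, Stonebridge 3, Millford 2 (total 15).

Oakdale: 2, Rivermont: 3, Pinehurst: 3, Claybrook: 2, Stonebridge: 3, Millford: 2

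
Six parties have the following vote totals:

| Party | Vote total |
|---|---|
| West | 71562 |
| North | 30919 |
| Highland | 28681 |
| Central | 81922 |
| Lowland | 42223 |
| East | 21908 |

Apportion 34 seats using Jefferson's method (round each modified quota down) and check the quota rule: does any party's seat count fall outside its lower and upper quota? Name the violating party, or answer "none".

Standard quotas: West 8.777, North 3.792, Highland 3.518, Central 10.048, Lowland 5.179, East 2.687.
Jefferson allocation: West 9, North 4, Highland 3, Central 11, Lowland 5, East 2.
Every allocation lies between the lower and upper quota.

none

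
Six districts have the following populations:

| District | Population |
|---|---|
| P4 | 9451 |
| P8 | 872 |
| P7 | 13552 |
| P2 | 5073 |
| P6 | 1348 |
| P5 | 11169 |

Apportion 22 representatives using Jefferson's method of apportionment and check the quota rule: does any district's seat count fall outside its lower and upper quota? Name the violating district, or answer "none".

Standard quotas: P4 5.014, P8 0.463, P7 7.190, P2 2.692, P6 0.715, P5 5.926.
Jefferson allocation: P4 5, P8 0, P7 8, P2 3, P6 0, P5 6.
Every allocation lies between the lower and upper quota.

none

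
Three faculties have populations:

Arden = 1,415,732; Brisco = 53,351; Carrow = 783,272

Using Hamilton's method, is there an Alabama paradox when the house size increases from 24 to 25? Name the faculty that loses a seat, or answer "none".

At 24 seats: Arden 15, Brisco 1, Carrow 8.
At 25 seats: Arden 16, Brisco 0, Carrow 9.
Brisco drops from 1 to 0.

Brisco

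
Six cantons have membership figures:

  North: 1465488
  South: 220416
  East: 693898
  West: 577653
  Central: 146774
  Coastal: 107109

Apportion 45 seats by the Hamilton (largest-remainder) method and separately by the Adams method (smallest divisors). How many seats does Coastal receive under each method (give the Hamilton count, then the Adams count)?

Hamilton: North 21, South 3, East 10, West 8, Central 2, Coastal 1.
Adams: North 20, South 3, East 10, West 8, Central 2, Coastal 2.
Coastal gets 1 under Hamilton and 2 under Adams.

1 and 2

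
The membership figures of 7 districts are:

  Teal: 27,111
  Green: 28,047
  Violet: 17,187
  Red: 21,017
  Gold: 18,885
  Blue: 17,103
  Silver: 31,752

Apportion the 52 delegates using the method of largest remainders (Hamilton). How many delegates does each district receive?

Teal 9, Green 9, Violet 6, Red 7, Gold 6, Blue 5, Silver 10

Standard divisor: 161102 ÷ 52 ≈ 3098.115.
Standard quotas: Teal 8.7508, Green 9.0529, Violet 5.5476, Red 6.7838, Gold 6.0956, Blue 5.5205, Silver 10.2488.
Lower quotas: Teal 8, Green 9, Violet 5, Red 6, Gold 6, Blue 5, Silver 10 (sum 49, leaving 3 seats).
Remainders in descending order: Red 0.7838, Teal 0.7508, Violet 0.5476, Blue 0.5205, Silver 0.2488, Gold 0.0956, Green 0.0529.
Largest remainders: Red, Teal, Violet receive the extra seats.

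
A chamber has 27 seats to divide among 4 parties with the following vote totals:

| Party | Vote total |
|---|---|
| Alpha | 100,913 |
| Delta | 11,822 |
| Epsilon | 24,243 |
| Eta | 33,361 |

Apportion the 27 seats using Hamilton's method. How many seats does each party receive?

Standard divisor: 170339 ÷ 27 ≈ 6308.852.
Standard quotas: Alpha 15.9955, Delta 1.8739, Epsilon 3.8427, Eta 5.2880.
Lower quotas: Alpha 15, Delta 1, Epsilon 3, Eta 5 (sum 24, leaving 3 seats).
Remainders in descending order: Alpha 0.9955, Delta 0.8739, Epsilon 0.8427, Eta 0.2880.
The surplus seats go to Alpha, Delta, Epsilon.

Alpha 16, Delta 2, Epsilon 4, Eta 5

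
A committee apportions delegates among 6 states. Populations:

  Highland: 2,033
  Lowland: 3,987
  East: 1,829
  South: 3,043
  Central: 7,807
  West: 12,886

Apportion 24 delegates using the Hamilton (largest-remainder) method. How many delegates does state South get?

The standard divisor is 31585/24 ≈ 1316.042.
Standard quotas: Highland 1.5448, Lowland 3.0295, East 1.3898, South 2.3122, Central 5.9322, West 9.7915.
Lower quotas: Highland 1, Lowland 3, East 1, South 2, Central 5, West 9 (sum 21, leaving 3 seats).
Remainders in descending order: Central 0.9322, West 0.7915, Highland 0.5448, East 0.3898, South 0.3122, Lowland 0.0295.
The surplus seats go to Central, West, Highland.
South receives 2.

2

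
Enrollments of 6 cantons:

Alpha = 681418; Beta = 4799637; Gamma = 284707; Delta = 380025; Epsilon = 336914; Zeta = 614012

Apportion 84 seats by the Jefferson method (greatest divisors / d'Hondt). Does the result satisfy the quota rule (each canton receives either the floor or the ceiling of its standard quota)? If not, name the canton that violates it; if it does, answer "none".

Standard quotas: Alpha 8.066, Beta 56.811, Gamma 3.370, Delta 4.498, Epsilon 3.988, Zeta 7.268.
Jefferson allocation: Alpha 8, Beta 58, Gamma 3, Delta 4, Epsilon 4, Zeta 7.
Beta has quota 56.811 (lower 56, upper 57) but receives 58 — outside the quota interval.

Beta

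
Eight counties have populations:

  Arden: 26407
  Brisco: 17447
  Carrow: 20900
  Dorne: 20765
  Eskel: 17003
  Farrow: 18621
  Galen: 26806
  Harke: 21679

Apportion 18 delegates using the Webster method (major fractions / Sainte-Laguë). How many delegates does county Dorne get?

Standard divisor 169628/18 ≈ 9423.778; standard quotas: Arden 2.802, Brisco 1.851, Carrow 2.218, Dorne 2.203, Eskel 1.804, Farrow 1.976, Galen 2.845, Harke 2.300.
Rounding to the nearest integer gives Arden 3, Brisco 2, Carrow 2, Dorne 2, Eskel 2, Farrow 2, Galen 3, Harke 2 — total 18, matching the house size, so no adjustment is needed.
Dorne receives 2.

2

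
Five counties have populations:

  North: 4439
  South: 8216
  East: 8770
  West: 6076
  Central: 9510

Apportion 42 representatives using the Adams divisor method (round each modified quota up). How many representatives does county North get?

5

Standard divisor 37011/42 ≈ 881.214; standard quotas: North 5.037, South 9.323, East 9.952, West 6.895, Central 10.792.
Rounding up gives 6, 10, 10, 7, 11 = 44 seats, so the divisor must be adjusted.
With modified divisor 930: modified quotas North 4.773, South 8.834, East 9.430, West 6.533, Central 10.226.
Rounding up: North 5, South 9, East 10, West 7, Central 11 (total 42).
North receives 5.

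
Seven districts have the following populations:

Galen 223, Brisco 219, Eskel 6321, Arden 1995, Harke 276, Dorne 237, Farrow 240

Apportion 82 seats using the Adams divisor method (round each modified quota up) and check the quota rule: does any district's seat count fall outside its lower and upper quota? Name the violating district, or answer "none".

Eskel

Standard quotas: Galen 1.923, Brisco 1.888, Eskel 54.497, Arden 17.200, Harke 2.380, Dorne 2.043, Farrow 2.069.
Adams allocation: Galen 2, Brisco 2, Eskel 53, Arden 17, Harke 3, Dorne 2, Farrow 3.
Eskel has quota 54.497 (lower 54, upper 55) but receives 53 — outside the quota interval.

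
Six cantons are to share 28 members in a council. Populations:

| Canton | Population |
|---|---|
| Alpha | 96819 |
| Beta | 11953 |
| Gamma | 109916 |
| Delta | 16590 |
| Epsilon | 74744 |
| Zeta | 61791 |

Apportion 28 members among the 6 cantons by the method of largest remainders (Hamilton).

Alpha=7; Beta=1; Gamma=8; Delta=1; Epsilon=6; Zeta=5

Standard divisor: 371813 ÷ 28 ≈ 13279.036.
Standard quotas: Alpha 7.2911, Beta 0.9001, Gamma 8.2774, Delta 1.2493, Epsilon 5.6287, Zeta 4.6533.
Lower quotas: Alpha 7, Beta 0, Gamma 8, Delta 1, Epsilon 5, Zeta 4 (sum 25, leaving 3 seats).
Remainders in descending order: Beta 0.9001, Zeta 0.6533, Epsilon 0.6287, Alpha 0.2911, Gamma 0.2774, Delta 0.2493.
The surplus seats go to Beta, Zeta, Epsilon.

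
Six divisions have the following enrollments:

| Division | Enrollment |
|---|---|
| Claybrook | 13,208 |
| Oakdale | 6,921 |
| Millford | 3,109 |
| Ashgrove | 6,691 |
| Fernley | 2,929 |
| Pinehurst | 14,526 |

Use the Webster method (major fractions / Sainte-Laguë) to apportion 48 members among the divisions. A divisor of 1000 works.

With modified divisor 1000: modified quotas Claybrook 13.208, Oakdale 6.921, Millford 3.109, Ashgrove 6.691, Fernley 2.929, Pinehurst 14.526.
Rounding to the nearest integer: Claybrook 13, Oakdale 7, Millford 3, Ashgrove 7, Fernley 3, Pinehurst 15 (total 48).

Claybrook: 13, Oakdale: 7, Millford: 3, Ashgrove: 7, Fernley: 3, Pinehurst: 15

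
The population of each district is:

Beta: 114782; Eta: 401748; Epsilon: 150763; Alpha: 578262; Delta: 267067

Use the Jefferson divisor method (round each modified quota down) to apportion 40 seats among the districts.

Standard divisor 1512622/40 ≈ 37815.55; standard quotas: Beta 3.035, Eta 10.624, Epsilon 3.987, Alpha 15.292, Delta 7.062.
Rounding down gives 3, 10, 3, 15, 7 = 38 seats, so the divisor must be adjusted.
With modified divisor 36300: modified quotas Beta 3.162, Eta 11.067, Epsilon 4.153, Alpha 15.930, Delta 7.357.
Rounding down: Beta 3, Eta 11, Epsilon 4, Alpha 15, Delta 7 (total 40).

Beta 3, Eta 11, Epsilon 4, Alpha 15, Delta 7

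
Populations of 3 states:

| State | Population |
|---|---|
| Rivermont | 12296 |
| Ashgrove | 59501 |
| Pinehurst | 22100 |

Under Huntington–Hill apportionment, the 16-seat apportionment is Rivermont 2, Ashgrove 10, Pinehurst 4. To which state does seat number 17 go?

Ashgrove

Priority for the next seat is population ÷ (√(s·(s+1))).
Priorities: Rivermont 5019.821, Ashgrove 5673.198, Pinehurst 4941.710.
Highest priority: Ashgrove.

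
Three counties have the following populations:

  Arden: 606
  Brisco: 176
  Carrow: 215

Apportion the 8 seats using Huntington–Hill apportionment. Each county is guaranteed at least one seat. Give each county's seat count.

Arden 5; Brisco 1; Carrow 2

With divisor 130: modified quotas Arden 4.662, Brisco 1.354, Carrow 1.654.
Geometric-mean thresholds: Arden √(4·5)=4.472, Brisco √(1·2)=1.414, Carrow √(1·2)=1.414.
Each quota rounded against its threshold gives Arden 5, Brisco 1, Carrow 2 (total 8).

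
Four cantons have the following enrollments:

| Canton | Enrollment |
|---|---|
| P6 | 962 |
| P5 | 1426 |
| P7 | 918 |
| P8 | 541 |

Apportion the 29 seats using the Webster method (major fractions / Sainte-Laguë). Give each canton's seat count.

Standard divisor 3847/29 ≈ 132.655; standard quotas: P6 7.252, P5 10.750, P7 6.920, P8 4.078.
Rounding to the nearest integer gives P6 7, P5 11, P7 7, P8 4 — total 29, matching the house size, so no adjustment is needed.

P6=7; P5=11; P7=7; P8=4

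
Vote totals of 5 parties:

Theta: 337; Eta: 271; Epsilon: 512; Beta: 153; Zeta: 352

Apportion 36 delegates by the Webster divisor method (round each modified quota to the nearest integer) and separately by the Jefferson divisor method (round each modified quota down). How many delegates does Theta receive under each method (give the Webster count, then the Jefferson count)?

8 and 7

Webster: Theta 8, Eta 6, Epsilon 11, Beta 3, Zeta 8.
Jefferson: Theta 7, Eta 6, Epsilon 12, Beta 3, Zeta 8.
Theta gets 8 under Webster and 7 under Jefferson.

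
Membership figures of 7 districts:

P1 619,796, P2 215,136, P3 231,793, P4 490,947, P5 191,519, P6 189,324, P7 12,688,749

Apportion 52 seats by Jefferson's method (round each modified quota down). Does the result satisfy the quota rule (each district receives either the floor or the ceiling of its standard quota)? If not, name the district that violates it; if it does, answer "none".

P7

Standard quotas: P1 2.203, P2 0.765, P3 0.824, P4 1.745, P5 0.681, P6 0.673, P7 45.109.
Jefferson allocation: P1 2, P2 0, P3 0, P4 1, P5 0, P6 0, P7 49.
P7 has quota 45.109 (lower 45, upper 46) but receives 49 — outside the quota interval.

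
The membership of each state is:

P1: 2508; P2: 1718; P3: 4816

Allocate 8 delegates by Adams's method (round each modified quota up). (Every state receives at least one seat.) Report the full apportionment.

P1 2, P2 2, P3 4

Standard divisor 9042/8 ≈ 1130.25; standard quotas: P1 2.219, P2 1.520, P3 4.261.
Rounding up gives 3, 2, 5 = 10 seats, so the divisor must be adjusted.
With modified divisor 1400: modified quotas P1 1.791, P2 1.227, P3 3.440.
Rounding up: P1 2, P2 2, P3 4 (total 8).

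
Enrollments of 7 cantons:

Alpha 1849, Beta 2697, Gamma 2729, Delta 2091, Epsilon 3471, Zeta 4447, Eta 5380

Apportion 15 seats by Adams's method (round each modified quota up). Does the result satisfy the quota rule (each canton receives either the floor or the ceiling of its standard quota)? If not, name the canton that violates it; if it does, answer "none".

Standard quotas: Alpha 1.224, Beta 1.785, Gamma 1.806, Delta 1.384, Epsilon 2.297, Zeta 2.943, Eta 3.561.
Adams allocation: Alpha 1, Beta 2, Gamma 2, Delta 2, Epsilon 2, Zeta 3, Eta 3.
Every allocation lies between the lower and upper quota.

none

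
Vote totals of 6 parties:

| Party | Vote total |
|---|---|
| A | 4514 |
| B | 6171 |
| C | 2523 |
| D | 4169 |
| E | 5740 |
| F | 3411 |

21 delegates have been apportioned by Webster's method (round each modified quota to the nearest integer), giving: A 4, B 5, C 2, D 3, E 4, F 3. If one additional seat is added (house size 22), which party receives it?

Priority for the next seat is population ÷ (current seats + 0.5).
Priorities: A 1003.111, B 1122.000, C 1009.200, D 1191.143, E 1275.556, F 974.571.
Highest priority: E.

E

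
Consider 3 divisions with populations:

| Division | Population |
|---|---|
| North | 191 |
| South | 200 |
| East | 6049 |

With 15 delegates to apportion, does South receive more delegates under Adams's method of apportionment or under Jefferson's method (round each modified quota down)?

Adams: North 1, South 1, East 13.
Jefferson: North 0, South 0, East 15.
South gets 1 under Adams and 0 under Jefferson.

Adams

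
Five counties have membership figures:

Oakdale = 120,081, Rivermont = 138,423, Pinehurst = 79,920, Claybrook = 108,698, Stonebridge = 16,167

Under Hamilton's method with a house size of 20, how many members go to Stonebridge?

Standard divisor: 463289 ÷ 20 ≈ 23164.45.
Standard quotas: Oakdale 5.1838, Rivermont 5.9757, Pinehurst 3.4501, Claybrook 4.6924, Stonebridge 0.6979.
Lower quotas: Oakdale 5, Rivermont 5, Pinehurst 3, Claybrook 4, Stonebridge 0 (sum 17, leaving 3 seats).
Remainders in descending order: Rivermont 0.9757, Stonebridge 0.6979, Claybrook 0.6924, Pinehurst 0.4501, Oakdale 0.1838.
Largest remainders: Rivermont, Stonebridge, Claybrook receive the extra seats.
Stonebridge receives 1.

1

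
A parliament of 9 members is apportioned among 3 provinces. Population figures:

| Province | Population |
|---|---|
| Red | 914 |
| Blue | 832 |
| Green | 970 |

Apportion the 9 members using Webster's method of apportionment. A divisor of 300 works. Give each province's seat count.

Red: 3; Blue: 3; Green: 3

With modified divisor 300: modified quotas Red 3.047, Blue 2.773, Green 3.233.
Rounding to the nearest integer: Red 3, Blue 3, Green 3 (total 9).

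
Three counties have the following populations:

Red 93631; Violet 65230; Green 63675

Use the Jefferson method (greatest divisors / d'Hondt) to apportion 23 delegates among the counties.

Red 10; Violet 7; Green 6

Standard divisor 222536/23 ≈ 9675.478; standard quotas: Red 9.677, Violet 6.742, Green 6.581.
Rounding down gives 9, 6, 6 = 21 seats, so the divisor must be adjusted.
With modified divisor 9200: modified quotas Red 10.177, Violet 7.090, Green 6.921.
Rounding down: Red 10, Violet 7, Green 6 (total 23).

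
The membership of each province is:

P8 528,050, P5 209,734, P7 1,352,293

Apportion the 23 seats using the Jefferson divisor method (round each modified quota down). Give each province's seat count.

P8=6; P5=2; P7=15

Standard divisor 2090077/23 ≈ 90872.913; standard quotas: P8 5.811, P5 2.308, P7 14.881.
Rounding down gives 5, 2, 14 = 21 seats, so the divisor must be adjusted.
With modified divisor 86300: modified quotas P8 6.119, P5 2.430, P7 15.670.
Rounding down: P8 6, P5 2, P7 15 (total 23).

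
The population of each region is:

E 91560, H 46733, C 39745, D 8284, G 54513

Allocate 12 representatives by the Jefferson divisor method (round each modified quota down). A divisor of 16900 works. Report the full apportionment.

With modified divisor 16900: modified quotas E 5.418, H 2.765, C 2.352, D 0.490, G 3.226.
Rounding down: E 5, H 2, C 2, D 0, G 3 (total 12).

E=5, H=2, C=2, D=0, G=3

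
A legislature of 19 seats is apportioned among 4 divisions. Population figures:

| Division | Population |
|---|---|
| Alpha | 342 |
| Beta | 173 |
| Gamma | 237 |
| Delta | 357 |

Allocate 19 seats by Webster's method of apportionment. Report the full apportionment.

Alpha: 6, Beta: 3, Gamma: 4, Delta: 6

Standard divisor 1109/19 ≈ 58.368; standard quotas: Alpha 5.859, Beta 2.964, Gamma 4.060, Delta 6.116.
Rounding to the nearest integer gives Alpha 6, Beta 3, Gamma 4, Delta 6 — total 19, matching the house size, so no adjustment is needed.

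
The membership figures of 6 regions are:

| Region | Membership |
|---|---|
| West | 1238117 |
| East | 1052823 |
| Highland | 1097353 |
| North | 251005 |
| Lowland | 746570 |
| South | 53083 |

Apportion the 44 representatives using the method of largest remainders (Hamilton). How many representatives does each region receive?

West 12, East 10, Highland 11, North 3, Lowland 7, South 1

Standard divisor: 4438951 ÷ 44 ≈ 100885.25.
Standard quotas: West 12.2725, East 10.4358, Highland 10.8772, North 2.4880, Lowland 7.4002, South 0.5262.
Lower quotas: West 12, East 10, Highland 10, North 2, Lowland 7, South 0 (sum 41, leaving 3 seats).
Remainders in descending order: Highland 0.8772, South 0.5262, North 0.4880, East 0.4358, Lowland 0.4002, West 0.2725.
Largest remainders: Highland, South, North receive the extra seats.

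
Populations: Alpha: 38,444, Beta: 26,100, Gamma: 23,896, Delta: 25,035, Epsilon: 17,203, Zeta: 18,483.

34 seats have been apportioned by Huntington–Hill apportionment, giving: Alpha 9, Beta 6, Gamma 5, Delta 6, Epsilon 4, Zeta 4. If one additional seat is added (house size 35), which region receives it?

Priority for the next seat is population ÷ (√(s·(s+1))).
Priorities: Alpha 4052.353, Beta 4027.317, Gamma 4362.793, Delta 3862.984, Epsilon 3846.708, Zeta 4132.924.
Highest priority: Gamma.

Gamma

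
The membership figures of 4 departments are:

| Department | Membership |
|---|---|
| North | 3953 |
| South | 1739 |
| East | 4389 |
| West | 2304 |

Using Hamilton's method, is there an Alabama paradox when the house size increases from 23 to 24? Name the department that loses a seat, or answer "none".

none

At 23 seats: North 8, South 3, East 8, West 4.
At 24 seats: North 8, South 3, East 9, West 4.
No department's allocation decreased.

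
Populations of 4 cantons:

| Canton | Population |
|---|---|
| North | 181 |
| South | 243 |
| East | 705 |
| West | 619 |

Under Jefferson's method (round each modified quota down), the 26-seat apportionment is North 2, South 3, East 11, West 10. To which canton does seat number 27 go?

Priority for the next seat is population ÷ (current seats + 1).
Priorities: North 60.333, South 60.750, East 58.750, West 56.273.
Highest priority: South.

South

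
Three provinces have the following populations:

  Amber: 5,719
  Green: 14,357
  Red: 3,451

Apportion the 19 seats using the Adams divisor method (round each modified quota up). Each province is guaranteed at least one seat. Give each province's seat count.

Amber: 5, Green: 11, Red: 3

Standard divisor 23527/19 ≈ 1238.263; standard quotas: Amber 4.619, Green 11.594, Red 2.787.
Rounding up gives 5, 12, 3 = 20 seats, so the divisor must be adjusted.
With modified divisor 1400: modified quotas Amber 4.085, Green 10.255, Red 2.465.
Rounding up: Amber 5, Green 11, Red 3 (total 19).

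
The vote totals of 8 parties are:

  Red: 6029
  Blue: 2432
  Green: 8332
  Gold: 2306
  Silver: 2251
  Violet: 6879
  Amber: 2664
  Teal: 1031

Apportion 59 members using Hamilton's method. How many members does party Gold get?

Standard divisor: 31924 ÷ 59 ≈ 541.085.
Standard quotas: Red 11.1424, Blue 4.4947, Green 15.3987, Gold 4.2618, Silver 4.1602, Violet 12.7134, Amber 4.9234, Teal 1.9054.
Lower quotas: Red 11, Blue 4, Green 15, Gold 4, Silver 4, Violet 12, Amber 4, Teal 1 (sum 55, leaving 4 seats).
Remainders in descending order: Amber 0.9234, Teal 0.9054, Violet 0.7134, Blue 0.4947, Green 0.3987, Gold 0.2618, Silver 0.1602, Red 0.1424.
The surplus seats go to Amber, Teal, Violet, Blue.
Gold receives 4.

4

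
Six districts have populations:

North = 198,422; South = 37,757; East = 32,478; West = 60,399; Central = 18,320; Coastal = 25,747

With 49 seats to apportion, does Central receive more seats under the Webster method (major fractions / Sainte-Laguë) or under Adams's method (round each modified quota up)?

Adams

Webster: North 27, South 5, East 4, West 8, Central 2, Coastal 3.
Adams: North 25, South 5, East 4, West 8, Central 3, Coastal 4.
Central gets 2 under Webster and 3 under Adams.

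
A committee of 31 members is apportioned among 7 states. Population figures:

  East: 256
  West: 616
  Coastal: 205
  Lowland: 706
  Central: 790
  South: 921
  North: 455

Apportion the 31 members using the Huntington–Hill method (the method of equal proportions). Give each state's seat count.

East: 2; West: 5; Coastal: 2; Lowland: 5; Central: 6; South: 7; North: 4

With divisor 130: modified quotas East 1.969, West 4.738, Coastal 1.577, Lowland 5.431, Central 6.077, South 7.085, North 3.500.
Geometric-mean thresholds: East √(1·2)=1.414, West √(4·5)=4.472, Coastal √(1·2)=1.414, Lowland √(5·6)=5.477, Central √(6·7)=6.481, South √(7·8)=7.483, North √(3·4)=3.464.
Each quota rounded against its threshold gives East 2, West 5, Coastal 2, Lowland 5, Central 6, South 7, North 4 (total 31).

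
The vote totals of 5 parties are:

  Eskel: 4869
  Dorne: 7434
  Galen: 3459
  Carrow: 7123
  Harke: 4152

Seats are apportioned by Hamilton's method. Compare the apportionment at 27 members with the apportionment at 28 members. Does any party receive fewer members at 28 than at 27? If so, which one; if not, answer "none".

none

At 27 seats: Eskel 5, Dorne 7, Galen 4, Carrow 7, Harke 4.
At 28 seats: Eskel 5, Dorne 8, Galen 4, Carrow 7, Harke 4.
No party's allocation decreased.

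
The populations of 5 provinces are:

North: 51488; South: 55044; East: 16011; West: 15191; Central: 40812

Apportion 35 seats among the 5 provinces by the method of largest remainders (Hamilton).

North: 10, South: 11, East: 3, West: 3, Central: 8

Total 178546; standard divisor 178546/35 ≈ 5101.314.
Standard quotas: North 10.0931, South 10.7902, East 3.1386, West 2.9779, Central 8.0003.
Lower quotas: North 10, South 10, East 3, West 2, Central 8 (sum 33, leaving 2 seats).
Remainders in descending order: West 0.9779, South 0.7902, East 0.1386, North 0.0931, Central 0.0003.
The surplus seats go to West, South.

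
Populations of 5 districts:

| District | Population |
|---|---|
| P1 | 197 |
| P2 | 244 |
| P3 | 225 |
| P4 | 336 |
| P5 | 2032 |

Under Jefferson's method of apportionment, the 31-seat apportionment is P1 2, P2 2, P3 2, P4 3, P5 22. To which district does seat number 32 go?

Priority for the next seat is population ÷ (current seats + 1).
Priorities: P1 65.667, P2 81.333, P3 75.000, P4 84.000, P5 88.348.
Highest priority: P5.

P5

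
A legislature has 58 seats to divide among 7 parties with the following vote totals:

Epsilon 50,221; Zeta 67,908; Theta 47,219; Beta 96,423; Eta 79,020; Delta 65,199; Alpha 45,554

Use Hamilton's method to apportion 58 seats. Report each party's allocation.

Epsilon 7, Zeta 9, Theta 6, Beta 12, Eta 10, Delta 8, Alpha 6

Total 451544; standard divisor 451544/58 ≈ 7785.241.
Standard quotas: Epsilon 6.4508, Zeta 8.7227, Theta 6.0652, Beta 12.3854, Eta 10.1500, Delta 8.3747, Alpha 5.8513.
Lower quotas: Epsilon 6, Zeta 8, Theta 6, Beta 12, Eta 10, Delta 8, Alpha 5 (sum 55, leaving 3 seats).
Remainders in descending order: Alpha 0.8513, Zeta 0.7227, Epsilon 0.4508, Beta 0.3854, Delta 0.3747, Eta 0.1500, Theta 0.0652.
The surplus seats go to Alpha, Zeta, Epsilon.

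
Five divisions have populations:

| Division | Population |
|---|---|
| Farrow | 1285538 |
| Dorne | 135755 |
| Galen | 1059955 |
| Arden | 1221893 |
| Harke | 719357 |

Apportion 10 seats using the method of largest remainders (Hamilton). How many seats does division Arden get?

The standard divisor is 4422498/10 ≈ 442249.8.
Standard quotas: Farrow 2.9068, Dorne 0.3070, Galen 2.3967, Arden 2.7629, Harke 1.6266.
Lower quotas: Farrow 2, Dorne 0, Galen 2, Arden 2, Harke 1 (sum 7, leaving 3 seats).
Remainders in descending order: Farrow 0.9068, Arden 0.7629, Harke 0.6266, Galen 0.3967, Dorne 0.3070.
Largest remainders: Farrow, Arden, Harke receive the extra seats.
Arden receives 3.

3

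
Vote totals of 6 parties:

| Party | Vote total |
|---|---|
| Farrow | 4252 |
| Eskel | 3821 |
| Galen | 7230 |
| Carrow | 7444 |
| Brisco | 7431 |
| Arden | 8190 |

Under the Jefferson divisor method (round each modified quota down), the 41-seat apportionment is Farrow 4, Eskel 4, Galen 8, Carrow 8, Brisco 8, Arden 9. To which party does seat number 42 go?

Priority for the next seat is population ÷ (current seats + 1).
Priorities: Farrow 850.400, Eskel 764.200, Galen 803.333, Carrow 827.111, Brisco 825.667, Arden 819.000.
Highest priority: Farrow.

Farrow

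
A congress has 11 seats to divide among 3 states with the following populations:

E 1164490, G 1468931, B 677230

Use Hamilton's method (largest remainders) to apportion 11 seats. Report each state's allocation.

Standard divisor: 3310651 ÷ 11 ≈ 300968.273.
Standard quotas: E 3.8691, G 4.8807, B 2.2502.
Lower quotas: E 3, G 4, B 2 (sum 9, leaving 2 seats).
Remainders in descending order: G 0.8807, E 0.8691, B 0.2502.
The surplus seats go to G, E.

E: 4; G: 5; B: 2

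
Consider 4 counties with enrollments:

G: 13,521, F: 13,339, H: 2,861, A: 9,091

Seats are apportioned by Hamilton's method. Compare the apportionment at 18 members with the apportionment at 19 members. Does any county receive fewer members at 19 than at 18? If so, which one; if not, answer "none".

At 18 seats: G 6, F 6, H 2, A 4.
At 19 seats: G 7, F 7, H 1, A 4.
H drops from 2 to 1.

H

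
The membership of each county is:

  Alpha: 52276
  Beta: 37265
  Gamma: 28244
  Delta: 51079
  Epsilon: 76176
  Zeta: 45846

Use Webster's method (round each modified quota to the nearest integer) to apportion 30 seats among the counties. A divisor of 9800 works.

Alpha 5, Beta 4, Gamma 3, Delta 5, Epsilon 8, Zeta 5

With modified divisor 9800: modified quotas Alpha 5.334, Beta 3.803, Gamma 2.882, Delta 5.212, Epsilon 7.773, Zeta 4.678.
Rounding to the nearest integer: Alpha 5, Beta 4, Gamma 3, Delta 5, Epsilon 8, Zeta 5 (total 30).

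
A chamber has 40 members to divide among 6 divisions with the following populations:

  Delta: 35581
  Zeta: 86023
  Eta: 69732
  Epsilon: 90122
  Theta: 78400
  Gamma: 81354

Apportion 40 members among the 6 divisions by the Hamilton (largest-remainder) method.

Delta: 3, Zeta: 8, Eta: 6, Epsilon: 8, Theta: 7, Gamma: 8

Standard divisor: 441212 ÷ 40 ≈ 11030.3.
Standard quotas: Delta 3.2258, Zeta 7.7988, Eta 6.3219, Epsilon 8.1704, Theta 7.1077, Gamma 7.3755.
Lower quotas: Delta 3, Zeta 7, Eta 6, Epsilon 8, Theta 7, Gamma 7 (sum 38, leaving 2 seats).
Remainders in descending order: Zeta 0.7988, Gamma 0.3755, Eta 0.3219, Delta 0.2258, Epsilon 0.1704, Theta 0.1077.
The surplus seats go to Zeta, Gamma.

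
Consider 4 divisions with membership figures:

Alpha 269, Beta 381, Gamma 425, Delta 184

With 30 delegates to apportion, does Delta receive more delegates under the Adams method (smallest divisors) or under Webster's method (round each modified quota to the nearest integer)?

Adams

Adams: Alpha 6, Beta 9, Gamma 10, Delta 5.
Webster: Alpha 7, Beta 9, Gamma 10, Delta 4.
Delta gets 5 under Adams and 4 under Webster.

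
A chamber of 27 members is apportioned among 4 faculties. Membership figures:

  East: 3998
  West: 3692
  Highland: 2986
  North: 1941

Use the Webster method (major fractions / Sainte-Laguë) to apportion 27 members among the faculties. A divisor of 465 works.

With modified divisor 465: modified quotas East 8.598, West 7.940, Highland 6.422, North 4.174.
Rounding to the nearest integer: East 9, West 8, Highland 6, North 4 (total 27).

East: 9; West: 8; Highland: 6; North: 4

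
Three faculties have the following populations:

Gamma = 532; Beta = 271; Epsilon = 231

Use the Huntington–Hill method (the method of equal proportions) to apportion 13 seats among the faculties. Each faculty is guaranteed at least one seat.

Gamma=7, Beta=3, Epsilon=3

With divisor 80: modified quotas Gamma 6.650, Beta 3.388, Epsilon 2.888.
Geometric-mean thresholds: Gamma √(6·7)=6.481, Beta √(3·4)=3.464, Epsilon √(2·3)=2.449.
Each quota rounded against its threshold gives Gamma 7, Beta 3, Epsilon 3 (total 13).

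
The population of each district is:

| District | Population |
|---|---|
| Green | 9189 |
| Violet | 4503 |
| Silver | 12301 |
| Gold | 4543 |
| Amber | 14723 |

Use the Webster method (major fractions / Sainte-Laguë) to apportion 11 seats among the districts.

Standard divisor 45259/11 ≈ 4114.455; standard quotas: Green 2.233, Violet 1.094, Silver 2.990, Gold 1.104, Amber 3.578.
Rounding to the nearest integer gives Green 2, Violet 1, Silver 3, Gold 1, Amber 4 — total 11, matching the house size, so no adjustment is needed.

Green: 2; Violet: 1; Silver: 3; Gold: 1; Amber: 4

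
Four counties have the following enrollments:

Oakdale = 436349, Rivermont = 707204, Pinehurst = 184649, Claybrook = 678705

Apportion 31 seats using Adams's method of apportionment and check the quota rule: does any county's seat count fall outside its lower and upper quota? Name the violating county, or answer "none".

Standard quotas: Oakdale 6.740, Rivermont 10.924, Pinehurst 2.852, Claybrook 10.484.
Adams allocation: Oakdale 7, Rivermont 11, Pinehurst 3, Claybrook 10.
Every allocation lies between the lower and upper quota.

none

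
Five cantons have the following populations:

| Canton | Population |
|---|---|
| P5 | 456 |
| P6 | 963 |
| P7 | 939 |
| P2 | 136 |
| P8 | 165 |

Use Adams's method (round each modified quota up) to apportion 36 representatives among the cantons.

P5 6, P6 13, P7 12, P2 2, P8 3

Standard divisor 2659/36 ≈ 73.861; standard quotas: P5 6.174, P6 13.038, P7 12.713, P2 1.841, P8 2.234.
Rounding up gives 7, 14, 13, 2, 3 = 39 seats, so the divisor must be adjusted.
With modified divisor 80: modified quotas P5 5.700, P6 12.037, P7 11.738, P2 1.700, P8 2.062.
Rounding up: P5 6, P6 13, P7 12, P2 2, P8 3 (total 36).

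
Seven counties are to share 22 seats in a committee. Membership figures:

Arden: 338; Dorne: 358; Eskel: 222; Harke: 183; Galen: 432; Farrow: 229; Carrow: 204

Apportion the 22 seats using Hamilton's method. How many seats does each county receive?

Arden=4, Dorne=4, Eskel=2, Harke=2, Galen=5, Farrow=3, Carrow=2

Total 1966; standard divisor 1966/22 ≈ 89.364.
Standard quotas: Arden 3.782, Dorne 4.006, Eskel 2.484, Harke 2.048, Galen 4.834, Farrow 2.563, Carrow 2.283.
Lower quotas: Arden 3, Dorne 4, Eskel 2, Harke 2, Galen 4, Farrow 2, Carrow 2 (sum 19, leaving 3 seats).
Remainders in descending order: Galen 0.834, Arden 0.782, Farrow 0.563, Eskel 0.484, Carrow 0.283, Harke 0.048, Dorne 0.006.
Largest remainders: Galen, Arden, Farrow receive the extra seats.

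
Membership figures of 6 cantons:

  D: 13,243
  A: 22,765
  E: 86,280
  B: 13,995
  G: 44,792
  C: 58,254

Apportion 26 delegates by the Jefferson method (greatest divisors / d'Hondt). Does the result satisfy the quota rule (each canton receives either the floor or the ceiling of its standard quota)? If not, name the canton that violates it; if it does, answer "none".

none

Standard quotas: D 1.439, A 2.473, E 9.373, B 1.520, G 4.866, C 6.329.
Jefferson allocation: D 1, A 2, E 10, B 1, G 5, C 7.
Every allocation lies between the lower and upper quota.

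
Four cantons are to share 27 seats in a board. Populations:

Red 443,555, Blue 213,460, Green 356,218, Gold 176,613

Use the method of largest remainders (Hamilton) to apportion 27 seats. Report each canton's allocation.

Red: 10, Blue: 5, Green: 8, Gold: 4

The standard divisor is 1189846/27 ≈ 44068.37.
Standard quotas: Red 10.0652, Blue 4.8438, Green 8.0833, Gold 4.0077.
Lower quotas: Red 10, Blue 4, Green 8, Gold 4 (sum 26, leaving 1 seat).
Remainders in descending order: Blue 0.8438, Green 0.0833, Red 0.0652, Gold 0.0077.
Largest remainder: Blue receives the extra seat.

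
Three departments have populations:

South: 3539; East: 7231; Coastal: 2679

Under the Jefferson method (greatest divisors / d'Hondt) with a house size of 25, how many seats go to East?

14

Standard divisor 13449/25 ≈ 537.96; standard quotas: South 6.579, East 13.442, Coastal 4.980.
Rounding down gives 6, 13, 4 = 23 seats, so the divisor must be adjusted.
With modified divisor 510: modified quotas South 6.939, East 14.178, Coastal 5.253.
Rounding down: South 6, East 14, Coastal 5 (total 25).
East receives 14.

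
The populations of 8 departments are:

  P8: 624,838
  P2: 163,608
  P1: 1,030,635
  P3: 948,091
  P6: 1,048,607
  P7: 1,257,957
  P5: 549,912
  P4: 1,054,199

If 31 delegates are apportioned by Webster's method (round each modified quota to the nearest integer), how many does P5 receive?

Standard divisor 6677847/31 ≈ 215414.419; standard quotas: P8 2.901, P2 0.760, P1 4.784, P3 4.401, P6 4.868, P7 5.840, P5 2.553, P4 4.894.
Rounding to the nearest integer gives 3, 1, 5, 4, 5, 6, 3, 5 = 32 seats, so the divisor must be adjusted.
With modified divisor 224300: modified quotas P8 2.786, P2 0.729, P1 4.595, P3 4.227, P6 4.675, P7 5.608, P5 2.452, P4 4.700.
Rounding to the nearest integer: P8 3, P2 1, P1 5, P3 4, P6 5, P7 6, P5 2, P4 5 (total 31).
P5 receives 2.

2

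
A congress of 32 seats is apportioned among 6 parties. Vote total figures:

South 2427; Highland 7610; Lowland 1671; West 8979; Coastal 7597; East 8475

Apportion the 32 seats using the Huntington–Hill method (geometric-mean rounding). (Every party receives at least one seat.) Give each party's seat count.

South=2, Highland=7, Lowland=2, West=8, Coastal=6, East=7

With divisor 1173: modified quotas South 2.069, Highland 6.488, Lowland 1.425, West 7.655, Coastal 6.477, East 7.225.
Geometric-mean thresholds: South √(2·3)=2.449, Highland √(6·7)=6.481, Lowland √(1·2)=1.414, West √(7·8)=7.483, Coastal √(6·7)=6.481, East √(7·8)=7.483.
Each quota rounded against its threshold gives South 2, Highland 7, Lowland 2, West 8, Coastal 6, East 7 (total 32).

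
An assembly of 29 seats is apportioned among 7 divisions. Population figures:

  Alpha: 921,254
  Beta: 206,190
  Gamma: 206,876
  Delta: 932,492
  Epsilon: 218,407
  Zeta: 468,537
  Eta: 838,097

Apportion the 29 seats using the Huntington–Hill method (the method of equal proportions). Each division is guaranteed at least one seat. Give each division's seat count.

Alpha: 7; Beta: 2; Gamma: 2; Delta: 7; Epsilon: 2; Zeta: 3; Eta: 6

With divisor 138704: modified quotas Alpha 6.642, Beta 1.487, Gamma 1.491, Delta 6.723, Epsilon 1.575, Zeta 3.378, Eta 6.042.
Geometric-mean thresholds: Alpha √(6·7)=6.481, Beta √(1·2)=1.414, Gamma √(1·2)=1.414, Delta √(6·7)=6.481, Epsilon √(1·2)=1.414, Zeta √(3·4)=3.464, Eta √(6·7)=6.481.
Each quota rounded against its threshold gives Alpha 7, Beta 2, Gamma 2, Delta 7, Epsilon 2, Zeta 3, Eta 6 (total 29).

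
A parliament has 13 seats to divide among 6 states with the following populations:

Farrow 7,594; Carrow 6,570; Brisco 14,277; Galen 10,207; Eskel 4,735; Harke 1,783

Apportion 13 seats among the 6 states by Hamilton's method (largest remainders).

Total 45166; standard divisor 45166/13 ≈ 3474.308.
Standard quotas: Farrow 2.1858, Carrow 1.8910, Brisco 4.1093, Galen 2.9379, Eskel 1.3629, Harke 0.5132.
Lower quotas: Farrow 2, Carrow 1, Brisco 4, Galen 2, Eskel 1, Harke 0 (sum 10, leaving 3 seats).
Remainders in descending order: Galen 0.9379, Carrow 0.8910, Harke 0.5132, Eskel 0.3629, Farrow 0.1858, Brisco 0.1093.
The surplus seats go to Galen, Carrow, Harke.

Farrow 2; Carrow 2; Brisco 4; Galen 3; Eskel 1; Harke 1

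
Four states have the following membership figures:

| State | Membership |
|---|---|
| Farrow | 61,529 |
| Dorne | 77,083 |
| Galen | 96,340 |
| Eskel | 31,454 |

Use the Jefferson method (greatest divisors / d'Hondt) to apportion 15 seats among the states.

Standard divisor 266406/15 ≈ 17760.4; standard quotas: Farrow 3.464, Dorne 4.340, Galen 5.424, Eskel 1.771.
Rounding down gives 3, 4, 5, 1 = 13 seats, so the divisor must be adjusted.
With modified divisor 15570: modified quotas Farrow 3.952, Dorne 4.951, Galen 6.188, Eskel 2.020.
Rounding down: Farrow 3, Dorne 4, Galen 6, Eskel 2 (total 15).

Farrow 3, Dorne 4, Galen 6, Eskel 2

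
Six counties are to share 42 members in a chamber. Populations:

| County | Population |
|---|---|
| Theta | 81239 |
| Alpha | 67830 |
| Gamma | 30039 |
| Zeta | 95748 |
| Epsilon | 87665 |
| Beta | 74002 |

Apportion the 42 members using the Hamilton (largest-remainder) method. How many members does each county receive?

Theta: 8; Alpha: 7; Gamma: 3; Zeta: 9; Epsilon: 8; Beta: 7

Total 436523; standard divisor 436523/42 ≈ 10393.405.
Standard quotas: Theta 7.8164, Alpha 6.5263, Gamma 2.8902, Zeta 9.2124, Epsilon 8.4347, Beta 7.1201.
Lower quotas: Theta 7, Alpha 6, Gamma 2, Zeta 9, Epsilon 8, Beta 7 (sum 39, leaving 3 seats).
Remainders in descending order: Gamma 0.8902, Theta 0.8164, Alpha 0.5263, Epsilon 0.4347, Zeta 0.2124, Beta 0.1201.
Largest remainders: Gamma, Theta, Alpha receive the extra seats.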